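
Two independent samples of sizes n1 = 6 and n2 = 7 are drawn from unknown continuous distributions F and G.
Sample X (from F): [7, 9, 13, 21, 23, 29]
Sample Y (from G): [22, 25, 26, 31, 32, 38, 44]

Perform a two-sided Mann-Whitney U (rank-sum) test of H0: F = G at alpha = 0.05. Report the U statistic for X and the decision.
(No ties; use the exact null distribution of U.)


Step 1: Combine and sort all 13 observations; assign midranks.
sorted (value, group): (7,X), (9,X), (13,X), (21,X), (22,Y), (23,X), (25,Y), (26,Y), (29,X), (31,Y), (32,Y), (38,Y), (44,Y)
ranks: 7->1, 9->2, 13->3, 21->4, 22->5, 23->6, 25->7, 26->8, 29->9, 31->10, 32->11, 38->12, 44->13
Step 2: Rank sum for X: R1 = 1 + 2 + 3 + 4 + 6 + 9 = 25.
Step 3: U_X = R1 - n1(n1+1)/2 = 25 - 6*7/2 = 25 - 21 = 4.
       U_Y = n1*n2 - U_X = 42 - 4 = 38.
Step 4: No ties, so the exact null distribution of U (based on enumerating the C(13,6) = 1716 equally likely rank assignments) gives the two-sided p-value.
Step 5: p-value = 0.013986; compare to alpha = 0.05. reject H0.

U_X = 4, p = 0.013986, reject H0 at alpha = 0.05.


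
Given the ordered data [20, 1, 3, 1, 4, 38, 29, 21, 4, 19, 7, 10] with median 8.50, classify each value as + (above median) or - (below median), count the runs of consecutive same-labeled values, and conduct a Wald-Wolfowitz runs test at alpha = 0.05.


Step 1: Compute median = 8.50; label A = above, B = below.
Labels in order: ABBBBAAABABA  (n_A = 6, n_B = 6)
Step 2: Count runs R = 7.
Step 3: Under H0 (random ordering), E[R] = 2*n_A*n_B/(n_A+n_B) + 1 = 2*6*6/12 + 1 = 7.0000.
        Var[R] = 2*n_A*n_B*(2*n_A*n_B - n_A - n_B) / ((n_A+n_B)^2 * (n_A+n_B-1)) = 4320/1584 = 2.7273.
        SD[R] = 1.6514.
Step 4: R = E[R], so z = 0 with no continuity correction.
Step 5: Two-sided p-value via normal approximation = 2*(1 - Phi(|z|)) = 1.000000.
Step 6: alpha = 0.05. fail to reject H0.

R = 7, z = 0.0000, p = 1.000000, fail to reject H0.


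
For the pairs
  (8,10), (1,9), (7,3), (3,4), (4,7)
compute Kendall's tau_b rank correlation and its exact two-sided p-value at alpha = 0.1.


Step 1: Enumerate the 10 unordered pairs (i,j) with i<j and classify each by sign(x_j-x_i) * sign(y_j-y_i).
  (1,2):dx=-7,dy=-1->C; (1,3):dx=-1,dy=-7->C; (1,4):dx=-5,dy=-6->C; (1,5):dx=-4,dy=-3->C
  (2,3):dx=+6,dy=-6->D; (2,4):dx=+2,dy=-5->D; (2,5):dx=+3,dy=-2->D; (3,4):dx=-4,dy=+1->D
  (3,5):dx=-3,dy=+4->D; (4,5):dx=+1,dy=+3->C
Step 2: C = 5, D = 5, total pairs = 10.
Step 3: tau = (C - D)/(n(n-1)/2) = (5 - 5)/10 = 0.000000.
Step 4: Exact two-sided p-value (enumerate n! = 120 permutations of y under H0): p = 1.000000.
Step 5: alpha = 0.1. fail to reject H0.

tau_b = 0.0000 (C=5, D=5), p = 1.000000, fail to reject H0.


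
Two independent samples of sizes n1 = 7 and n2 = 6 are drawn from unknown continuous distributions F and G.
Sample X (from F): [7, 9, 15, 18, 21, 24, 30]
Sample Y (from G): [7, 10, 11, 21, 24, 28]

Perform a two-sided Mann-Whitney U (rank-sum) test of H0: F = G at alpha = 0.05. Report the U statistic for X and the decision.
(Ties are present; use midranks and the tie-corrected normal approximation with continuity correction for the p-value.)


Step 1: Combine and sort all 13 observations; assign midranks.
sorted (value, group): (7,X), (7,Y), (9,X), (10,Y), (11,Y), (15,X), (18,X), (21,X), (21,Y), (24,X), (24,Y), (28,Y), (30,X)
ranks: 7->1.5, 7->1.5, 9->3, 10->4, 11->5, 15->6, 18->7, 21->8.5, 21->8.5, 24->10.5, 24->10.5, 28->12, 30->13
Step 2: Rank sum for X: R1 = 1.5 + 3 + 6 + 7 + 8.5 + 10.5 + 13 = 49.5.
Step 3: U_X = R1 - n1(n1+1)/2 = 49.5 - 7*8/2 = 49.5 - 28 = 21.5.
       U_Y = n1*n2 - U_X = 42 - 21.5 = 20.5.
Step 4: Ties are present, so use the tie-corrected normal approximation (with continuity correction) for the p-value.
Step 5: p-value = 1.000000; compare to alpha = 0.05. fail to reject H0.

U_X = 21.5, p = 1.000000, fail to reject H0 at alpha = 0.05.


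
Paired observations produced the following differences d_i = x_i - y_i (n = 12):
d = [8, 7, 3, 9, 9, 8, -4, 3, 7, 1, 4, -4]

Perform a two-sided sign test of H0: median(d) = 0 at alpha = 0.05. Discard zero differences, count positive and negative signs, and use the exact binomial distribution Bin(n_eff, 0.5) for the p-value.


Step 1: Discard zero differences. Original n = 12; n_eff = number of nonzero differences = 12.
Nonzero differences (with sign): +8, +7, +3, +9, +9, +8, -4, +3, +7, +1, +4, -4
Step 2: Count signs: positive = 10, negative = 2.
Step 3: Under H0: P(positive) = 0.5, so the number of positives S ~ Bin(12, 0.5).
Step 4: Two-sided exact p-value = sum of Bin(12,0.5) probabilities at or below the observed probability = 0.038574.
Step 5: alpha = 0.05. reject H0.

n_eff = 12, pos = 10, neg = 2, p = 0.038574, reject H0.


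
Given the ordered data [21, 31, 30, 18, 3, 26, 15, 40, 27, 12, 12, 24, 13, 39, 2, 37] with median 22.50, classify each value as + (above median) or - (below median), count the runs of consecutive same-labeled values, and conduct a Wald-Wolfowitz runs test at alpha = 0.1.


Step 1: Compute median = 22.50; label A = above, B = below.
Labels in order: BAABBABAABBABABA  (n_A = 8, n_B = 8)
Step 2: Count runs R = 12.
Step 3: Under H0 (random ordering), E[R] = 2*n_A*n_B/(n_A+n_B) + 1 = 2*8*8/16 + 1 = 9.0000.
        Var[R] = 2*n_A*n_B*(2*n_A*n_B - n_A - n_B) / ((n_A+n_B)^2 * (n_A+n_B-1)) = 14336/3840 = 3.7333.
        SD[R] = 1.9322.
Step 4: Continuity-corrected z = (R - 0.5 - E[R]) / SD[R] = (12 - 0.5 - 9.0000) / 1.9322 = 1.2939.
Step 5: Two-sided p-value via normal approximation = 2*(1 - Phi(|z|)) = 0.195709.
Step 6: alpha = 0.1. fail to reject H0.

R = 12, z = 1.2939, p = 0.195709, fail to reject H0.


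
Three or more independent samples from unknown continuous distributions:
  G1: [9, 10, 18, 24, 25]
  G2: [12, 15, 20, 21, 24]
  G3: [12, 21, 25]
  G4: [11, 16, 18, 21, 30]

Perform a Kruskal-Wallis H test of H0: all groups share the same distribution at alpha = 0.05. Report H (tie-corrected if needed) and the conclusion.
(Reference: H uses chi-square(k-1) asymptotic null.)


Step 1: Combine all N = 18 observations and assign midranks.
sorted (value, group, rank): (9,G1,1), (10,G1,2), (11,G4,3), (12,G2,4.5), (12,G3,4.5), (15,G2,6), (16,G4,7), (18,G1,8.5), (18,G4,8.5), (20,G2,10), (21,G2,12), (21,G3,12), (21,G4,12), (24,G1,14.5), (24,G2,14.5), (25,G1,16.5), (25,G3,16.5), (30,G4,18)
Step 2: Sum ranks within each group.
R_1 = 42.5 (n_1 = 5)
R_2 = 47 (n_2 = 5)
R_3 = 33 (n_3 = 3)
R_4 = 48.5 (n_4 = 5)
Step 3: H = 12/(N(N+1)) * sum(R_i^2/n_i) - 3(N+1)
     = 12/(18*19) * (42.5^2/5 + 47^2/5 + 33^2/3 + 48.5^2/5) - 3*19
     = 0.035088 * 1636.5 - 57
     = 0.421053.
Step 4: Ties present; correction factor C = 1 - 48/(18^3 - 18) = 0.991744. Corrected H = 0.421053 / 0.991744 = 0.424558.
Step 5: Under H0, H ~ chi^2(3); p-value = 0.935124.
Step 6: alpha = 0.05. fail to reject H0.

H = 0.4246, df = 3, p = 0.935124, fail to reject H0.


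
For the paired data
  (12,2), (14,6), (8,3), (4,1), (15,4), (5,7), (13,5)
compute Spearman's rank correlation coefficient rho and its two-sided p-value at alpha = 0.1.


Step 1: Rank x and y separately (midranks; no ties here).
rank(x): 12->4, 14->6, 8->3, 4->1, 15->7, 5->2, 13->5
rank(y): 2->2, 6->6, 3->3, 1->1, 4->4, 7->7, 5->5
Step 2: d_i = R_x(i) - R_y(i); compute d_i^2.
  (4-2)^2=4, (6-6)^2=0, (3-3)^2=0, (1-1)^2=0, (7-4)^2=9, (2-7)^2=25, (5-5)^2=0
sum(d^2) = 38.
Step 3: rho = 1 - 6*38 / (7*(7^2 - 1)) = 1 - 228/336 = 0.321429.
Step 4: Under H0, t = rho * sqrt((n-2)/(1-rho^2)) = 0.7590 ~ t(5).
Step 5: Two-sided p-value from the t-distribution with 5 df = 0.482072.
Step 6: alpha = 0.1. fail to reject H0.

rho = 0.3214, p = 0.482072, fail to reject H0 at alpha = 0.1.


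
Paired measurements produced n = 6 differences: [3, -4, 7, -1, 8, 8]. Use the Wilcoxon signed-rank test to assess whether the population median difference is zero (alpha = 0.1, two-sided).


Step 1: Drop any zero differences (none here) and take |d_i|.
|d| = [3, 4, 7, 1, 8, 8]
Step 2: Midrank |d_i| (ties get averaged ranks).
ranks: |3|->2, |4|->3, |7|->4, |1|->1, |8|->5.5, |8|->5.5
Step 3: Attach original signs; sum ranks with positive sign and with negative sign.
W+ = 2 + 4 + 5.5 + 5.5 = 17
W- = 3 + 1 = 4
(Check: W+ + W- = 21 should equal n(n+1)/2 = 21.)
Step 4: Test statistic W = min(W+, W-) = 4.
Step 5: Ties in |d|, so use the tie-corrected normal approximation.
        E[W] = n(n+1)/4 = 6*7/4 = 10.5.
        Tie groups: |d|=8 (t=2); sum(t^3 - t) = 6.
        Var[W] = n(n+1)(2n+1)/24 - sum(t^3-t)/48 = 546/24 - 6/48 = 22.625.
        z = (W - E[W]) / sqrt(Var[W]) = (4 - 10.5) / 4.7566 = -1.3665.
        Two-sided p = 2*Phi(z) = 0.171773.
Step 6: alpha = 0.1. fail to reject H0.

W+ = 17, W- = 4, W = min = 4, p = 0.171773, fail to reject H0.


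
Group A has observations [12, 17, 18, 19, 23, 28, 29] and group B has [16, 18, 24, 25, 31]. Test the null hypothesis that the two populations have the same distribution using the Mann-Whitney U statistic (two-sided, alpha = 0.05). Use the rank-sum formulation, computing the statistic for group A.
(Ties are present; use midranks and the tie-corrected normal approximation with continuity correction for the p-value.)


Step 1: Combine and sort all 12 observations; assign midranks.
sorted (value, group): (12,X), (16,Y), (17,X), (18,X), (18,Y), (19,X), (23,X), (24,Y), (25,Y), (28,X), (29,X), (31,Y)
ranks: 12->1, 16->2, 17->3, 18->4.5, 18->4.5, 19->6, 23->7, 24->8, 25->9, 28->10, 29->11, 31->12
Step 2: Rank sum for X: R1 = 1 + 3 + 4.5 + 6 + 7 + 10 + 11 = 42.5.
Step 3: U_X = R1 - n1(n1+1)/2 = 42.5 - 7*8/2 = 42.5 - 28 = 14.5.
       U_Y = n1*n2 - U_X = 35 - 14.5 = 20.5.
Step 4: Ties are present, so use the tie-corrected normal approximation (with continuity correction) for the p-value.
Step 5: p-value = 0.684221; compare to alpha = 0.05. fail to reject H0.

U_X = 14.5, p = 0.684221, fail to reject H0 at alpha = 0.05.


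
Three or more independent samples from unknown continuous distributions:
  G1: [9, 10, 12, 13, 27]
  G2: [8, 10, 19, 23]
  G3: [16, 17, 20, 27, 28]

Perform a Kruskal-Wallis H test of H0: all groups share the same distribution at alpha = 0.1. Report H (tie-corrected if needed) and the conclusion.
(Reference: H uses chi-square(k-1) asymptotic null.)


Step 1: Combine all N = 14 observations and assign midranks.
sorted (value, group, rank): (8,G2,1), (9,G1,2), (10,G1,3.5), (10,G2,3.5), (12,G1,5), (13,G1,6), (16,G3,7), (17,G3,8), (19,G2,9), (20,G3,10), (23,G2,11), (27,G1,12.5), (27,G3,12.5), (28,G3,14)
Step 2: Sum ranks within each group.
R_1 = 29 (n_1 = 5)
R_2 = 24.5 (n_2 = 4)
R_3 = 51.5 (n_3 = 5)
Step 3: H = 12/(N(N+1)) * sum(R_i^2/n_i) - 3(N+1)
     = 12/(14*15) * (29^2/5 + 24.5^2/4 + 51.5^2/5) - 3*15
     = 0.057143 * 848.713 - 45
     = 3.497857.
Step 4: Ties present; correction factor C = 1 - 12/(14^3 - 14) = 0.995604. Corrected H = 3.497857 / 0.995604 = 3.513300.
Step 5: Under H0, H ~ chi^2(2); p-value = 0.172622.
Step 6: alpha = 0.1. fail to reject H0.

H = 3.5133, df = 2, p = 0.172622, fail to reject H0.


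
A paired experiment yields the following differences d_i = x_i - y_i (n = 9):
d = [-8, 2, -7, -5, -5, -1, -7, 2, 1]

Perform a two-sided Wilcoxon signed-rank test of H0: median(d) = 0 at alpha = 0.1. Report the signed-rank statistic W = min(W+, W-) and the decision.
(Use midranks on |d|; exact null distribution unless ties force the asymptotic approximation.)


Step 1: Drop any zero differences (none here) and take |d_i|.
|d| = [8, 2, 7, 5, 5, 1, 7, 2, 1]
Step 2: Midrank |d_i| (ties get averaged ranks).
ranks: |8|->9, |2|->3.5, |7|->7.5, |5|->5.5, |5|->5.5, |1|->1.5, |7|->7.5, |2|->3.5, |1|->1.5
Step 3: Attach original signs; sum ranks with positive sign and with negative sign.
W+ = 3.5 + 3.5 + 1.5 = 8.5
W- = 9 + 7.5 + 5.5 + 5.5 + 1.5 + 7.5 = 36.5
(Check: W+ + W- = 45 should equal n(n+1)/2 = 45.)
Step 4: Test statistic W = min(W+, W-) = 8.5.
Step 5: Ties in |d|, so use the tie-corrected normal approximation.
        E[W] = n(n+1)/4 = 9*10/4 = 22.5.
        Tie groups: |d|=1 (t=2), |d|=2 (t=2), |d|=5 (t=2), |d|=7 (t=2); sum(t^3 - t) = 24.
        Var[W] = n(n+1)(2n+1)/24 - sum(t^3-t)/48 = 1710/24 - 24/48 = 70.75.
        z = (W - E[W]) / sqrt(Var[W]) = (8.5 - 22.5) / 8.4113 = -1.6644.
        Two-sided p = 2*Phi(z) = 0.096027.
Step 6: alpha = 0.1. reject H0.

W+ = 8.5, W- = 36.5, W = min = 8.5, p = 0.096027, reject H0.


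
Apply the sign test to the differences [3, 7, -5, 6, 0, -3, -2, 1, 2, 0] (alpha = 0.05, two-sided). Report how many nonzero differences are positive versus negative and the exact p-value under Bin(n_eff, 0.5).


Step 1: Discard zero differences. Original n = 10; n_eff = number of nonzero differences = 8.
Nonzero differences (with sign): +3, +7, -5, +6, -3, -2, +1, +2
Step 2: Count signs: positive = 5, negative = 3.
Step 3: Under H0: P(positive) = 0.5, so the number of positives S ~ Bin(8, 0.5).
Step 4: Two-sided exact p-value = sum of Bin(8,0.5) probabilities at or below the observed probability = 0.726562.
Step 5: alpha = 0.05. fail to reject H0.

n_eff = 8, pos = 5, neg = 3, p = 0.726562, fail to reject H0.


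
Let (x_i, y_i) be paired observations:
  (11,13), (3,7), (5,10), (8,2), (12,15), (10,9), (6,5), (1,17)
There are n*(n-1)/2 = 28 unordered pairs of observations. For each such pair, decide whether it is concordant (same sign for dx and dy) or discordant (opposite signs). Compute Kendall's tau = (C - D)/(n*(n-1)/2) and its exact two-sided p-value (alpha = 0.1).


Step 1: Enumerate the 28 unordered pairs (i,j) with i<j and classify each by sign(x_j-x_i) * sign(y_j-y_i).
  (1,2):dx=-8,dy=-6->C; (1,3):dx=-6,dy=-3->C; (1,4):dx=-3,dy=-11->C; (1,5):dx=+1,dy=+2->C
  (1,6):dx=-1,dy=-4->C; (1,7):dx=-5,dy=-8->C; (1,8):dx=-10,dy=+4->D; (2,3):dx=+2,dy=+3->C
  (2,4):dx=+5,dy=-5->D; (2,5):dx=+9,dy=+8->C; (2,6):dx=+7,dy=+2->C; (2,7):dx=+3,dy=-2->D
  (2,8):dx=-2,dy=+10->D; (3,4):dx=+3,dy=-8->D; (3,5):dx=+7,dy=+5->C; (3,6):dx=+5,dy=-1->D
  (3,7):dx=+1,dy=-5->D; (3,8):dx=-4,dy=+7->D; (4,5):dx=+4,dy=+13->C; (4,6):dx=+2,dy=+7->C
  (4,7):dx=-2,dy=+3->D; (4,8):dx=-7,dy=+15->D; (5,6):dx=-2,dy=-6->C; (5,7):dx=-6,dy=-10->C
  (5,8):dx=-11,dy=+2->D; (6,7):dx=-4,dy=-4->C; (6,8):dx=-9,dy=+8->D; (7,8):dx=-5,dy=+12->D
Step 2: C = 15, D = 13, total pairs = 28.
Step 3: tau = (C - D)/(n(n-1)/2) = (15 - 13)/28 = 0.071429.
Step 4: Exact two-sided p-value (enumerate n! = 40320 permutations of y under H0): p = 0.904861.
Step 5: alpha = 0.1. fail to reject H0.

tau_b = 0.0714 (C=15, D=13), p = 0.904861, fail to reject H0.


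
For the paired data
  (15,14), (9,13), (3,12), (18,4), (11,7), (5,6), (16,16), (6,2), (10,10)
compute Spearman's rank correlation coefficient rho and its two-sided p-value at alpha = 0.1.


Step 1: Rank x and y separately (midranks; no ties here).
rank(x): 15->7, 9->4, 3->1, 18->9, 11->6, 5->2, 16->8, 6->3, 10->5
rank(y): 14->8, 13->7, 12->6, 4->2, 7->4, 6->3, 16->9, 2->1, 10->5
Step 2: d_i = R_x(i) - R_y(i); compute d_i^2.
  (7-8)^2=1, (4-7)^2=9, (1-6)^2=25, (9-2)^2=49, (6-4)^2=4, (2-3)^2=1, (8-9)^2=1, (3-1)^2=4, (5-5)^2=0
sum(d^2) = 94.
Step 3: rho = 1 - 6*94 / (9*(9^2 - 1)) = 1 - 564/720 = 0.216667.
Step 4: Under H0, t = rho * sqrt((n-2)/(1-rho^2)) = 0.5872 ~ t(7).
Step 5: Two-sided p-value from the t-distribution with 7 df = 0.575515.
Step 6: alpha = 0.1. fail to reject H0.

rho = 0.2167, p = 0.575515, fail to reject H0 at alpha = 0.1.


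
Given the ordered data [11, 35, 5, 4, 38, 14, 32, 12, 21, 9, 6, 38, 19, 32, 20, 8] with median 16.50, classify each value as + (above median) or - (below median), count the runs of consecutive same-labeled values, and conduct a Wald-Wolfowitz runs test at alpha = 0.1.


Step 1: Compute median = 16.50; label A = above, B = below.
Labels in order: BABBABABABBAAAAB  (n_A = 8, n_B = 8)
Step 2: Count runs R = 11.
Step 3: Under H0 (random ordering), E[R] = 2*n_A*n_B/(n_A+n_B) + 1 = 2*8*8/16 + 1 = 9.0000.
        Var[R] = 2*n_A*n_B*(2*n_A*n_B - n_A - n_B) / ((n_A+n_B)^2 * (n_A+n_B-1)) = 14336/3840 = 3.7333.
        SD[R] = 1.9322.
Step 4: Continuity-corrected z = (R - 0.5 - E[R]) / SD[R] = (11 - 0.5 - 9.0000) / 1.9322 = 0.7763.
Step 5: Two-sided p-value via normal approximation = 2*(1 - Phi(|z|)) = 0.437558.
Step 6: alpha = 0.1. fail to reject H0.

R = 11, z = 0.7763, p = 0.437558, fail to reject H0.


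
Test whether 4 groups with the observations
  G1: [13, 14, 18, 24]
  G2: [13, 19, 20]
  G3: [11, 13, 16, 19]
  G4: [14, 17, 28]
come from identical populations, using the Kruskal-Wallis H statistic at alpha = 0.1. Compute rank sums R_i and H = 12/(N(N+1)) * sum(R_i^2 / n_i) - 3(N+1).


Step 1: Combine all N = 14 observations and assign midranks.
sorted (value, group, rank): (11,G3,1), (13,G1,3), (13,G2,3), (13,G3,3), (14,G1,5.5), (14,G4,5.5), (16,G3,7), (17,G4,8), (18,G1,9), (19,G2,10.5), (19,G3,10.5), (20,G2,12), (24,G1,13), (28,G4,14)
Step 2: Sum ranks within each group.
R_1 = 30.5 (n_1 = 4)
R_2 = 25.5 (n_2 = 3)
R_3 = 21.5 (n_3 = 4)
R_4 = 27.5 (n_4 = 3)
Step 3: H = 12/(N(N+1)) * sum(R_i^2/n_i) - 3(N+1)
     = 12/(14*15) * (30.5^2/4 + 25.5^2/3 + 21.5^2/4 + 27.5^2/3) - 3*15
     = 0.057143 * 816.958 - 45
     = 1.683333.
Step 4: Ties present; correction factor C = 1 - 36/(14^3 - 14) = 0.986813. Corrected H = 1.683333 / 0.986813 = 1.705828.
Step 5: Under H0, H ~ chi^2(3); p-value = 0.635639.
Step 6: alpha = 0.1. fail to reject H0.

H = 1.7058, df = 3, p = 0.635639, fail to reject H0.


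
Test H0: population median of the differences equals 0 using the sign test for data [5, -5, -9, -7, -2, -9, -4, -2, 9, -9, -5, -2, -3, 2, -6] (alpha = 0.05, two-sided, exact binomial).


Step 1: Discard zero differences. Original n = 15; n_eff = number of nonzero differences = 15.
Nonzero differences (with sign): +5, -5, -9, -7, -2, -9, -4, -2, +9, -9, -5, -2, -3, +2, -6
Step 2: Count signs: positive = 3, negative = 12.
Step 3: Under H0: P(positive) = 0.5, so the number of positives S ~ Bin(15, 0.5).
Step 4: Two-sided exact p-value = sum of Bin(15,0.5) probabilities at or below the observed probability = 0.035156.
Step 5: alpha = 0.05. reject H0.

n_eff = 15, pos = 3, neg = 12, p = 0.035156, reject H0.


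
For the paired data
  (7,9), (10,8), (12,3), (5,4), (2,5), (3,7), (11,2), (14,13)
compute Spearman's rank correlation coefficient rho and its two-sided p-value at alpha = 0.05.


Step 1: Rank x and y separately (midranks; no ties here).
rank(x): 7->4, 10->5, 12->7, 5->3, 2->1, 3->2, 11->6, 14->8
rank(y): 9->7, 8->6, 3->2, 4->3, 5->4, 7->5, 2->1, 13->8
Step 2: d_i = R_x(i) - R_y(i); compute d_i^2.
  (4-7)^2=9, (5-6)^2=1, (7-2)^2=25, (3-3)^2=0, (1-4)^2=9, (2-5)^2=9, (6-1)^2=25, (8-8)^2=0
sum(d^2) = 78.
Step 3: rho = 1 - 6*78 / (8*(8^2 - 1)) = 1 - 468/504 = 0.071429.
Step 4: Under H0, t = rho * sqrt((n-2)/(1-rho^2)) = 0.1754 ~ t(6).
Step 5: Two-sided p-value from the t-distribution with 6 df = 0.866526.
Step 6: alpha = 0.05. fail to reject H0.

rho = 0.0714, p = 0.866526, fail to reject H0 at alpha = 0.05.


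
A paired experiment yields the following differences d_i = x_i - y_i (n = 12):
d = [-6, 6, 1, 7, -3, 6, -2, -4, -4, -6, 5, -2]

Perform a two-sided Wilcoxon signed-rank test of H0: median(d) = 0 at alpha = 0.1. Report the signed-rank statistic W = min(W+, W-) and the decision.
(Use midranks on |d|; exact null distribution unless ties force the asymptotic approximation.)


Step 1: Drop any zero differences (none here) and take |d_i|.
|d| = [6, 6, 1, 7, 3, 6, 2, 4, 4, 6, 5, 2]
Step 2: Midrank |d_i| (ties get averaged ranks).
ranks: |6|->9.5, |6|->9.5, |1|->1, |7|->12, |3|->4, |6|->9.5, |2|->2.5, |4|->5.5, |4|->5.5, |6|->9.5, |5|->7, |2|->2.5
Step 3: Attach original signs; sum ranks with positive sign and with negative sign.
W+ = 9.5 + 1 + 12 + 9.5 + 7 = 39
W- = 9.5 + 4 + 2.5 + 5.5 + 5.5 + 9.5 + 2.5 = 39
(Check: W+ + W- = 78 should equal n(n+1)/2 = 78.)
Step 4: Test statistic W = min(W+, W-) = 39.
Step 5: Ties in |d|, so use the tie-corrected normal approximation.
        E[W] = n(n+1)/4 = 12*13/4 = 39.
        Tie groups: |d|=2 (t=2), |d|=4 (t=2), |d|=6 (t=4); sum(t^3 - t) = 72.
        Var[W] = n(n+1)(2n+1)/24 - sum(t^3-t)/48 = 3900/24 - 72/48 = 161.
        z = (W - E[W]) / sqrt(Var[W]) = (39 - 39) / 12.6886 = 0.0000.
        Two-sided p = 2*Phi(z) = 1.000000.
Step 6: alpha = 0.1. fail to reject H0.

W+ = 39, W- = 39, W = min = 39, p = 1.000000, fail to reject H0.


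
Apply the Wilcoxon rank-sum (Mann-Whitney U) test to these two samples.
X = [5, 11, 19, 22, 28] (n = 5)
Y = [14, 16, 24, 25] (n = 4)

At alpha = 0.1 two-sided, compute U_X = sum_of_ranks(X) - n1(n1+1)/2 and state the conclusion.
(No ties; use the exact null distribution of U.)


Step 1: Combine and sort all 9 observations; assign midranks.
sorted (value, group): (5,X), (11,X), (14,Y), (16,Y), (19,X), (22,X), (24,Y), (25,Y), (28,X)
ranks: 5->1, 11->2, 14->3, 16->4, 19->5, 22->6, 24->7, 25->8, 28->9
Step 2: Rank sum for X: R1 = 1 + 2 + 5 + 6 + 9 = 23.
Step 3: U_X = R1 - n1(n1+1)/2 = 23 - 5*6/2 = 23 - 15 = 8.
       U_Y = n1*n2 - U_X = 20 - 8 = 12.
Step 4: No ties, so the exact null distribution of U (based on enumerating the C(9,5) = 126 equally likely rank assignments) gives the two-sided p-value.
Step 5: p-value = 0.730159; compare to alpha = 0.1. fail to reject H0.

U_X = 8, p = 0.730159, fail to reject H0 at alpha = 0.1.


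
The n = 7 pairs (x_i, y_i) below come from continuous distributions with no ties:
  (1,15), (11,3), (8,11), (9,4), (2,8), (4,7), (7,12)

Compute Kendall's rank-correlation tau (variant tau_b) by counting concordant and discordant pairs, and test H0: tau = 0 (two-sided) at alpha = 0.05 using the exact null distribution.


Step 1: Enumerate the 21 unordered pairs (i,j) with i<j and classify each by sign(x_j-x_i) * sign(y_j-y_i).
  (1,2):dx=+10,dy=-12->D; (1,3):dx=+7,dy=-4->D; (1,4):dx=+8,dy=-11->D; (1,5):dx=+1,dy=-7->D
  (1,6):dx=+3,dy=-8->D; (1,7):dx=+6,dy=-3->D; (2,3):dx=-3,dy=+8->D; (2,4):dx=-2,dy=+1->D
  (2,5):dx=-9,dy=+5->D; (2,6):dx=-7,dy=+4->D; (2,7):dx=-4,dy=+9->D; (3,4):dx=+1,dy=-7->D
  (3,5):dx=-6,dy=-3->C; (3,6):dx=-4,dy=-4->C; (3,7):dx=-1,dy=+1->D; (4,5):dx=-7,dy=+4->D
  (4,6):dx=-5,dy=+3->D; (4,7):dx=-2,dy=+8->D; (5,6):dx=+2,dy=-1->D; (5,7):dx=+5,dy=+4->C
  (6,7):dx=+3,dy=+5->C
Step 2: C = 4, D = 17, total pairs = 21.
Step 3: tau = (C - D)/(n(n-1)/2) = (4 - 17)/21 = -0.619048.
Step 4: Exact two-sided p-value (enumerate n! = 5040 permutations of y under H0): p = 0.069048.
Step 5: alpha = 0.05. fail to reject H0.

tau_b = -0.6190 (C=4, D=17), p = 0.069048, fail to reject H0.


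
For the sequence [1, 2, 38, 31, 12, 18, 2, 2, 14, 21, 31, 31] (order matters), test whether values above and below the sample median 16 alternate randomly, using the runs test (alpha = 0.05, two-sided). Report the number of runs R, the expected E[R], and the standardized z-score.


Step 1: Compute median = 16; label A = above, B = below.
Labels in order: BBAABABBBAAA  (n_A = 6, n_B = 6)
Step 2: Count runs R = 6.
Step 3: Under H0 (random ordering), E[R] = 2*n_A*n_B/(n_A+n_B) + 1 = 2*6*6/12 + 1 = 7.0000.
        Var[R] = 2*n_A*n_B*(2*n_A*n_B - n_A - n_B) / ((n_A+n_B)^2 * (n_A+n_B-1)) = 4320/1584 = 2.7273.
        SD[R] = 1.6514.
Step 4: Continuity-corrected z = (R + 0.5 - E[R]) / SD[R] = (6 + 0.5 - 7.0000) / 1.6514 = -0.3028.
Step 5: Two-sided p-value via normal approximation = 2*(1 - Phi(|z|)) = 0.762069.
Step 6: alpha = 0.05. fail to reject H0.

R = 6, z = -0.3028, p = 0.762069, fail to reject H0.


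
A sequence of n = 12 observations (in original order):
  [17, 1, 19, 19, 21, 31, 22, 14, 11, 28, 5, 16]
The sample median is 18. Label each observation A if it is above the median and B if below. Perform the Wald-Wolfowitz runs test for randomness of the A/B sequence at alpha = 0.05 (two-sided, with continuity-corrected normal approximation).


Step 1: Compute median = 18; label A = above, B = below.
Labels in order: BBAAAAABBABB  (n_A = 6, n_B = 6)
Step 2: Count runs R = 5.
Step 3: Under H0 (random ordering), E[R] = 2*n_A*n_B/(n_A+n_B) + 1 = 2*6*6/12 + 1 = 7.0000.
        Var[R] = 2*n_A*n_B*(2*n_A*n_B - n_A - n_B) / ((n_A+n_B)^2 * (n_A+n_B-1)) = 4320/1584 = 2.7273.
        SD[R] = 1.6514.
Step 4: Continuity-corrected z = (R + 0.5 - E[R]) / SD[R] = (5 + 0.5 - 7.0000) / 1.6514 = -0.9083.
Step 5: Two-sided p-value via normal approximation = 2*(1 - Phi(|z|)) = 0.363722.
Step 6: alpha = 0.05. fail to reject H0.

R = 5, z = -0.9083, p = 0.363722, fail to reject H0.


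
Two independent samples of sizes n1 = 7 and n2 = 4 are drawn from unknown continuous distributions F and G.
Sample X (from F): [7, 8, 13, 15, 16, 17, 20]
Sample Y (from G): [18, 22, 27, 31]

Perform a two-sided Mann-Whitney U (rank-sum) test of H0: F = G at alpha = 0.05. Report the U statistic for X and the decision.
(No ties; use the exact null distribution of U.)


Step 1: Combine and sort all 11 observations; assign midranks.
sorted (value, group): (7,X), (8,X), (13,X), (15,X), (16,X), (17,X), (18,Y), (20,X), (22,Y), (27,Y), (31,Y)
ranks: 7->1, 8->2, 13->3, 15->4, 16->5, 17->6, 18->7, 20->8, 22->9, 27->10, 31->11
Step 2: Rank sum for X: R1 = 1 + 2 + 3 + 4 + 5 + 6 + 8 = 29.
Step 3: U_X = R1 - n1(n1+1)/2 = 29 - 7*8/2 = 29 - 28 = 1.
       U_Y = n1*n2 - U_X = 28 - 1 = 27.
Step 4: No ties, so the exact null distribution of U (based on enumerating the C(11,7) = 330 equally likely rank assignments) gives the two-sided p-value.
Step 5: p-value = 0.012121; compare to alpha = 0.05. reject H0.

U_X = 1, p = 0.012121, reject H0 at alpha = 0.05.


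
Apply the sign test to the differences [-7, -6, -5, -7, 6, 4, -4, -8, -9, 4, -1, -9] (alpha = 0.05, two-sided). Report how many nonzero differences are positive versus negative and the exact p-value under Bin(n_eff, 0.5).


Step 1: Discard zero differences. Original n = 12; n_eff = number of nonzero differences = 12.
Nonzero differences (with sign): -7, -6, -5, -7, +6, +4, -4, -8, -9, +4, -1, -9
Step 2: Count signs: positive = 3, negative = 9.
Step 3: Under H0: P(positive) = 0.5, so the number of positives S ~ Bin(12, 0.5).
Step 4: Two-sided exact p-value = sum of Bin(12,0.5) probabilities at or below the observed probability = 0.145996.
Step 5: alpha = 0.05. fail to reject H0.

n_eff = 12, pos = 3, neg = 9, p = 0.145996, fail to reject H0.


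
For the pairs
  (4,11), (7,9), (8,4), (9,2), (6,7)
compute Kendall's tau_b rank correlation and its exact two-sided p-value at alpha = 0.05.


Step 1: Enumerate the 10 unordered pairs (i,j) with i<j and classify each by sign(x_j-x_i) * sign(y_j-y_i).
  (1,2):dx=+3,dy=-2->D; (1,3):dx=+4,dy=-7->D; (1,4):dx=+5,dy=-9->D; (1,5):dx=+2,dy=-4->D
  (2,3):dx=+1,dy=-5->D; (2,4):dx=+2,dy=-7->D; (2,5):dx=-1,dy=-2->C; (3,4):dx=+1,dy=-2->D
  (3,5):dx=-2,dy=+3->D; (4,5):dx=-3,dy=+5->D
Step 2: C = 1, D = 9, total pairs = 10.
Step 3: tau = (C - D)/(n(n-1)/2) = (1 - 9)/10 = -0.800000.
Step 4: Exact two-sided p-value (enumerate n! = 120 permutations of y under H0): p = 0.083333.
Step 5: alpha = 0.05. fail to reject H0.

tau_b = -0.8000 (C=1, D=9), p = 0.083333, fail to reject H0.


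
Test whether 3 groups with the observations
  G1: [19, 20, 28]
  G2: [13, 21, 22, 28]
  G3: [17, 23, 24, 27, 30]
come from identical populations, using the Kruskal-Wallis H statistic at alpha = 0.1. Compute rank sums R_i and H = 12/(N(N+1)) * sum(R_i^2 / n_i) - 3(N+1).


Step 1: Combine all N = 12 observations and assign midranks.
sorted (value, group, rank): (13,G2,1), (17,G3,2), (19,G1,3), (20,G1,4), (21,G2,5), (22,G2,6), (23,G3,7), (24,G3,8), (27,G3,9), (28,G1,10.5), (28,G2,10.5), (30,G3,12)
Step 2: Sum ranks within each group.
R_1 = 17.5 (n_1 = 3)
R_2 = 22.5 (n_2 = 4)
R_3 = 38 (n_3 = 5)
Step 3: H = 12/(N(N+1)) * sum(R_i^2/n_i) - 3(N+1)
     = 12/(12*13) * (17.5^2/3 + 22.5^2/4 + 38^2/5) - 3*13
     = 0.076923 * 517.446 - 39
     = 0.803526.
Step 4: Ties present; correction factor C = 1 - 6/(12^3 - 12) = 0.996503. Corrected H = 0.803526 / 0.996503 = 0.806345.
Step 5: Under H0, H ~ chi^2(2); p-value = 0.668197.
Step 6: alpha = 0.1. fail to reject H0.

H = 0.8063, df = 2, p = 0.668197, fail to reject H0.


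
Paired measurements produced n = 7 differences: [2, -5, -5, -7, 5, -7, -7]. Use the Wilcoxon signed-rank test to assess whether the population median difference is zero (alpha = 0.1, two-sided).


Step 1: Drop any zero differences (none here) and take |d_i|.
|d| = [2, 5, 5, 7, 5, 7, 7]
Step 2: Midrank |d_i| (ties get averaged ranks).
ranks: |2|->1, |5|->3, |5|->3, |7|->6, |5|->3, |7|->6, |7|->6
Step 3: Attach original signs; sum ranks with positive sign and with negative sign.
W+ = 1 + 3 = 4
W- = 3 + 3 + 6 + 6 + 6 = 24
(Check: W+ + W- = 28 should equal n(n+1)/2 = 28.)
Step 4: Test statistic W = min(W+, W-) = 4.
Step 5: Ties in |d|, so use the tie-corrected normal approximation.
        E[W] = n(n+1)/4 = 7*8/4 = 14.
        Tie groups: |d|=5 (t=3), |d|=7 (t=3); sum(t^3 - t) = 48.
        Var[W] = n(n+1)(2n+1)/24 - sum(t^3-t)/48 = 840/24 - 48/48 = 34.
        z = (W - E[W]) / sqrt(Var[W]) = (4 - 14) / 5.8310 = -1.7150.
        Two-sided p = 2*Phi(z) = 0.086348.
Step 6: alpha = 0.1. reject H0.

W+ = 4, W- = 24, W = min = 4, p = 0.086348, reject H0.


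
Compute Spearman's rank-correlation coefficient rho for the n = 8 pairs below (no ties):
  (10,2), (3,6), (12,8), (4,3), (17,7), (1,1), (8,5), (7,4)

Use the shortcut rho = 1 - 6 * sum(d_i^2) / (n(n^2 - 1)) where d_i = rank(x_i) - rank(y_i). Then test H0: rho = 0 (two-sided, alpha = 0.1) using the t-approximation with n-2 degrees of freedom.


Step 1: Rank x and y separately (midranks; no ties here).
rank(x): 10->6, 3->2, 12->7, 4->3, 17->8, 1->1, 8->5, 7->4
rank(y): 2->2, 6->6, 8->8, 3->3, 7->7, 1->1, 5->5, 4->4
Step 2: d_i = R_x(i) - R_y(i); compute d_i^2.
  (6-2)^2=16, (2-6)^2=16, (7-8)^2=1, (3-3)^2=0, (8-7)^2=1, (1-1)^2=0, (5-5)^2=0, (4-4)^2=0
sum(d^2) = 34.
Step 3: rho = 1 - 6*34 / (8*(8^2 - 1)) = 1 - 204/504 = 0.595238.
Step 4: Under H0, t = rho * sqrt((n-2)/(1-rho^2)) = 1.8145 ~ t(6).
Step 5: Two-sided p-value from the t-distribution with 6 df = 0.119530.
Step 6: alpha = 0.1. fail to reject H0.

rho = 0.5952, p = 0.119530, fail to reject H0 at alpha = 0.1.


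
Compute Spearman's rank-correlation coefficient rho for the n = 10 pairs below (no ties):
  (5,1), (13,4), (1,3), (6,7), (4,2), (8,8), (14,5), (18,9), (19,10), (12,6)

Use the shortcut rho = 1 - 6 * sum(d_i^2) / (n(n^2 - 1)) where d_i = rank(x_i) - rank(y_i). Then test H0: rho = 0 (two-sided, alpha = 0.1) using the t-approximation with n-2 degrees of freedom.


Step 1: Rank x and y separately (midranks; no ties here).
rank(x): 5->3, 13->7, 1->1, 6->4, 4->2, 8->5, 14->8, 18->9, 19->10, 12->6
rank(y): 1->1, 4->4, 3->3, 7->7, 2->2, 8->8, 5->5, 9->9, 10->10, 6->6
Step 2: d_i = R_x(i) - R_y(i); compute d_i^2.
  (3-1)^2=4, (7-4)^2=9, (1-3)^2=4, (4-7)^2=9, (2-2)^2=0, (5-8)^2=9, (8-5)^2=9, (9-9)^2=0, (10-10)^2=0, (6-6)^2=0
sum(d^2) = 44.
Step 3: rho = 1 - 6*44 / (10*(10^2 - 1)) = 1 - 264/990 = 0.733333.
Step 4: Under H0, t = rho * sqrt((n-2)/(1-rho^2)) = 3.0509 ~ t(8).
Step 5: Two-sided p-value from the t-distribution with 8 df = 0.015801.
Step 6: alpha = 0.1. reject H0.

rho = 0.7333, p = 0.015801, reject H0 at alpha = 0.1.


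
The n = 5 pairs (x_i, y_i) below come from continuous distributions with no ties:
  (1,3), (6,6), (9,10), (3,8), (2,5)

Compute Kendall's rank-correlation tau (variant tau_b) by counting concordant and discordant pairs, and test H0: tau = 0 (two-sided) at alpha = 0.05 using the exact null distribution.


Step 1: Enumerate the 10 unordered pairs (i,j) with i<j and classify each by sign(x_j-x_i) * sign(y_j-y_i).
  (1,2):dx=+5,dy=+3->C; (1,3):dx=+8,dy=+7->C; (1,4):dx=+2,dy=+5->C; (1,5):dx=+1,dy=+2->C
  (2,3):dx=+3,dy=+4->C; (2,4):dx=-3,dy=+2->D; (2,5):dx=-4,dy=-1->C; (3,4):dx=-6,dy=-2->C
  (3,5):dx=-7,dy=-5->C; (4,5):dx=-1,dy=-3->C
Step 2: C = 9, D = 1, total pairs = 10.
Step 3: tau = (C - D)/(n(n-1)/2) = (9 - 1)/10 = 0.800000.
Step 4: Exact two-sided p-value (enumerate n! = 120 permutations of y under H0): p = 0.083333.
Step 5: alpha = 0.05. fail to reject H0.

tau_b = 0.8000 (C=9, D=1), p = 0.083333, fail to reject H0.


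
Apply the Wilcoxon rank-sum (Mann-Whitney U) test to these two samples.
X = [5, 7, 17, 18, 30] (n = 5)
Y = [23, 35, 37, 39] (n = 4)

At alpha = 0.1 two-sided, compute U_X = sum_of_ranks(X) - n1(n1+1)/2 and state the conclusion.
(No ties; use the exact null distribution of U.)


Step 1: Combine and sort all 9 observations; assign midranks.
sorted (value, group): (5,X), (7,X), (17,X), (18,X), (23,Y), (30,X), (35,Y), (37,Y), (39,Y)
ranks: 5->1, 7->2, 17->3, 18->4, 23->5, 30->6, 35->7, 37->8, 39->9
Step 2: Rank sum for X: R1 = 1 + 2 + 3 + 4 + 6 = 16.
Step 3: U_X = R1 - n1(n1+1)/2 = 16 - 5*6/2 = 16 - 15 = 1.
       U_Y = n1*n2 - U_X = 20 - 1 = 19.
Step 4: No ties, so the exact null distribution of U (based on enumerating the C(9,5) = 126 equally likely rank assignments) gives the two-sided p-value.
Step 5: p-value = 0.031746; compare to alpha = 0.1. reject H0.

U_X = 1, p = 0.031746, reject H0 at alpha = 0.1.


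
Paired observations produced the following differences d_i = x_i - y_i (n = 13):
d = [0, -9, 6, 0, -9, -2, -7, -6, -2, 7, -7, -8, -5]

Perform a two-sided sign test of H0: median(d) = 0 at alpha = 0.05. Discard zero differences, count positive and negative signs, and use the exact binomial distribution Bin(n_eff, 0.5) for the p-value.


Step 1: Discard zero differences. Original n = 13; n_eff = number of nonzero differences = 11.
Nonzero differences (with sign): -9, +6, -9, -2, -7, -6, -2, +7, -7, -8, -5
Step 2: Count signs: positive = 2, negative = 9.
Step 3: Under H0: P(positive) = 0.5, so the number of positives S ~ Bin(11, 0.5).
Step 4: Two-sided exact p-value = sum of Bin(11,0.5) probabilities at or below the observed probability = 0.065430.
Step 5: alpha = 0.05. fail to reject H0.

n_eff = 11, pos = 2, neg = 9, p = 0.065430, fail to reject H0.


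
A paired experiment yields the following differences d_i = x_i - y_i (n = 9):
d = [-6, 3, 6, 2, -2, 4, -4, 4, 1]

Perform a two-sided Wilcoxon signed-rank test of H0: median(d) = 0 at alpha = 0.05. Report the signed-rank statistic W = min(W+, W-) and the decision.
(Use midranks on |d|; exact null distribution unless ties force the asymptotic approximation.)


Step 1: Drop any zero differences (none here) and take |d_i|.
|d| = [6, 3, 6, 2, 2, 4, 4, 4, 1]
Step 2: Midrank |d_i| (ties get averaged ranks).
ranks: |6|->8.5, |3|->4, |6|->8.5, |2|->2.5, |2|->2.5, |4|->6, |4|->6, |4|->6, |1|->1
Step 3: Attach original signs; sum ranks with positive sign and with negative sign.
W+ = 4 + 8.5 + 2.5 + 6 + 6 + 1 = 28
W- = 8.5 + 2.5 + 6 = 17
(Check: W+ + W- = 45 should equal n(n+1)/2 = 45.)
Step 4: Test statistic W = min(W+, W-) = 17.
Step 5: Ties in |d|, so use the tie-corrected normal approximation.
        E[W] = n(n+1)/4 = 9*10/4 = 22.5.
        Tie groups: |d|=2 (t=2), |d|=4 (t=3), |d|=6 (t=2); sum(t^3 - t) = 36.
        Var[W] = n(n+1)(2n+1)/24 - sum(t^3-t)/48 = 1710/24 - 36/48 = 70.5.
        z = (W - E[W]) / sqrt(Var[W]) = (17 - 22.5) / 8.3964 = -0.6550.
        Two-sided p = 2*Phi(z) = 0.512442.
Step 6: alpha = 0.05. fail to reject H0.

W+ = 28, W- = 17, W = min = 17, p = 0.512442, fail to reject H0.


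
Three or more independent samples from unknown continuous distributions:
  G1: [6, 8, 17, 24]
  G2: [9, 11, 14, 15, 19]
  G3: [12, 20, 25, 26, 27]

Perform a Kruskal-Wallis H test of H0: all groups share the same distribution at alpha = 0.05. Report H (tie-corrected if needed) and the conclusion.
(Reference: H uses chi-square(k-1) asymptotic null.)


Step 1: Combine all N = 14 observations and assign midranks.
sorted (value, group, rank): (6,G1,1), (8,G1,2), (9,G2,3), (11,G2,4), (12,G3,5), (14,G2,6), (15,G2,7), (17,G1,8), (19,G2,9), (20,G3,10), (24,G1,11), (25,G3,12), (26,G3,13), (27,G3,14)
Step 2: Sum ranks within each group.
R_1 = 22 (n_1 = 4)
R_2 = 29 (n_2 = 5)
R_3 = 54 (n_3 = 5)
Step 3: H = 12/(N(N+1)) * sum(R_i^2/n_i) - 3(N+1)
     = 12/(14*15) * (22^2/4 + 29^2/5 + 54^2/5) - 3*15
     = 0.057143 * 872.4 - 45
     = 4.851429.
Step 4: No ties, so H is used without correction.
Step 5: Under H0, H ~ chi^2(2); p-value = 0.088415.
Step 6: alpha = 0.05. fail to reject H0.

H = 4.8514, df = 2, p = 0.088415, fail to reject H0.


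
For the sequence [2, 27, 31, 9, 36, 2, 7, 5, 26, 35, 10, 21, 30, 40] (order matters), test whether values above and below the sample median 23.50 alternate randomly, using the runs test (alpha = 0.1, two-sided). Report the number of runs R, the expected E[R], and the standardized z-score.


Step 1: Compute median = 23.50; label A = above, B = below.
Labels in order: BAABABBBAABBAA  (n_A = 7, n_B = 7)
Step 2: Count runs R = 8.
Step 3: Under H0 (random ordering), E[R] = 2*n_A*n_B/(n_A+n_B) + 1 = 2*7*7/14 + 1 = 8.0000.
        Var[R] = 2*n_A*n_B*(2*n_A*n_B - n_A - n_B) / ((n_A+n_B)^2 * (n_A+n_B-1)) = 8232/2548 = 3.2308.
        SD[R] = 1.7974.
Step 4: R = E[R], so z = 0 with no continuity correction.
Step 5: Two-sided p-value via normal approximation = 2*(1 - Phi(|z|)) = 1.000000.
Step 6: alpha = 0.1. fail to reject H0.

R = 8, z = 0.0000, p = 1.000000, fail to reject H0.


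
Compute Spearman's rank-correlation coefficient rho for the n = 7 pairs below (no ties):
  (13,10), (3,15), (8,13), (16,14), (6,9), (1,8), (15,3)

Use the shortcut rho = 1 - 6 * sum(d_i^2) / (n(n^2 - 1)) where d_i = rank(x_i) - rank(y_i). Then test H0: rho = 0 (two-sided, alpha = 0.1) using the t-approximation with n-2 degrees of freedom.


Step 1: Rank x and y separately (midranks; no ties here).
rank(x): 13->5, 3->2, 8->4, 16->7, 6->3, 1->1, 15->6
rank(y): 10->4, 15->7, 13->5, 14->6, 9->3, 8->2, 3->1
Step 2: d_i = R_x(i) - R_y(i); compute d_i^2.
  (5-4)^2=1, (2-7)^2=25, (4-5)^2=1, (7-6)^2=1, (3-3)^2=0, (1-2)^2=1, (6-1)^2=25
sum(d^2) = 54.
Step 3: rho = 1 - 6*54 / (7*(7^2 - 1)) = 1 - 324/336 = 0.035714.
Step 4: Under H0, t = rho * sqrt((n-2)/(1-rho^2)) = 0.0799 ~ t(5).
Step 5: Two-sided p-value from the t-distribution with 5 df = 0.939408.
Step 6: alpha = 0.1. fail to reject H0.

rho = 0.0357, p = 0.939408, fail to reject H0 at alpha = 0.1.


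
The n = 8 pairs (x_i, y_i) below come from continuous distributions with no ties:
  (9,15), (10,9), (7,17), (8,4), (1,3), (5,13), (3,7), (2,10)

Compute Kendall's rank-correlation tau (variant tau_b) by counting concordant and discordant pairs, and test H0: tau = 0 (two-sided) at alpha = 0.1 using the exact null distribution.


Step 1: Enumerate the 28 unordered pairs (i,j) with i<j and classify each by sign(x_j-x_i) * sign(y_j-y_i).
  (1,2):dx=+1,dy=-6->D; (1,3):dx=-2,dy=+2->D; (1,4):dx=-1,dy=-11->C; (1,5):dx=-8,dy=-12->C
  (1,6):dx=-4,dy=-2->C; (1,7):dx=-6,dy=-8->C; (1,8):dx=-7,dy=-5->C; (2,3):dx=-3,dy=+8->D
  (2,4):dx=-2,dy=-5->C; (2,5):dx=-9,dy=-6->C; (2,6):dx=-5,dy=+4->D; (2,7):dx=-7,dy=-2->C
  (2,8):dx=-8,dy=+1->D; (3,4):dx=+1,dy=-13->D; (3,5):dx=-6,dy=-14->C; (3,6):dx=-2,dy=-4->C
  (3,7):dx=-4,dy=-10->C; (3,8):dx=-5,dy=-7->C; (4,5):dx=-7,dy=-1->C; (4,6):dx=-3,dy=+9->D
  (4,7):dx=-5,dy=+3->D; (4,8):dx=-6,dy=+6->D; (5,6):dx=+4,dy=+10->C; (5,7):dx=+2,dy=+4->C
  (5,8):dx=+1,dy=+7->C; (6,7):dx=-2,dy=-6->C; (6,8):dx=-3,dy=-3->C; (7,8):dx=-1,dy=+3->D
Step 2: C = 18, D = 10, total pairs = 28.
Step 3: tau = (C - D)/(n(n-1)/2) = (18 - 10)/28 = 0.285714.
Step 4: Exact two-sided p-value (enumerate n! = 40320 permutations of y under H0): p = 0.398760.
Step 5: alpha = 0.1. fail to reject H0.

tau_b = 0.2857 (C=18, D=10), p = 0.398760, fail to reject H0.


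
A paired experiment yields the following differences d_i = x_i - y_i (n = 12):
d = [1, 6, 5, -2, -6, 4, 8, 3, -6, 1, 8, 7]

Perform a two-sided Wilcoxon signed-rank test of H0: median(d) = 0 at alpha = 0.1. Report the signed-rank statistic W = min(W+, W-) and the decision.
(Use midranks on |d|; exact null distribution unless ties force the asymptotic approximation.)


Step 1: Drop any zero differences (none here) and take |d_i|.
|d| = [1, 6, 5, 2, 6, 4, 8, 3, 6, 1, 8, 7]
Step 2: Midrank |d_i| (ties get averaged ranks).
ranks: |1|->1.5, |6|->8, |5|->6, |2|->3, |6|->8, |4|->5, |8|->11.5, |3|->4, |6|->8, |1|->1.5, |8|->11.5, |7|->10
Step 3: Attach original signs; sum ranks with positive sign and with negative sign.
W+ = 1.5 + 8 + 6 + 5 + 11.5 + 4 + 1.5 + 11.5 + 10 = 59
W- = 3 + 8 + 8 = 19
(Check: W+ + W- = 78 should equal n(n+1)/2 = 78.)
Step 4: Test statistic W = min(W+, W-) = 19.
Step 5: Ties in |d|, so use the tie-corrected normal approximation.
        E[W] = n(n+1)/4 = 12*13/4 = 39.
        Tie groups: |d|=1 (t=2), |d|=6 (t=3), |d|=8 (t=2); sum(t^3 - t) = 36.
        Var[W] = n(n+1)(2n+1)/24 - sum(t^3-t)/48 = 3900/24 - 36/48 = 161.75.
        z = (W - E[W]) / sqrt(Var[W]) = (19 - 39) / 12.7181 = -1.5726.
        Two-sided p = 2*Phi(z) = 0.115820.
Step 6: alpha = 0.1. fail to reject H0.

W+ = 59, W- = 19, W = min = 19, p = 0.115820, fail to reject H0.
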